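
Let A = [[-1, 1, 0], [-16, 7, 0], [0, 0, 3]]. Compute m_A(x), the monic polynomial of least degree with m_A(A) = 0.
m_A(x) = (x - 3)^2

The characteristic polynomial factors as (x - 3)^3. The minimal polynomial is ∏(x - λ)^{k_λ} where k_λ is the size of the largest Jordan block at λ.

For λ = 3: rank(A - 3I) = 1, and the largest Jordan block has size 2 (the smallest k with rank((A - 3I)^k) = rank((A - 3I)^(k+1))).

So m_A(x) = (x - 3)^2.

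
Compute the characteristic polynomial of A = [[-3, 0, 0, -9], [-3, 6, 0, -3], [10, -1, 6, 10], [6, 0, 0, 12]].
χ_A(x) = (x - 6)^3(x - 3)

xI - A = [[x + 3, 0, 0, 9], [3, x - 6, 0, 3], [-10, 1, x - 6, -10], [-6, 0, 0, x - 12]].

Expanding det(xI - A) along the first row:
det(xI - A) = + (x + 3)·det([[x - 6, 0, 3], [1, x - 6, -10], [0, 0, x - 12]]) - (0)·det([[3, 0, 3], [-10, x - 6, -10], [-6, 0, x - 12]]) + (0)·det([[3, x - 6, 3], [-10, 1, -10], [-6, 0, x - 12]]) - (9)·det([[3, x - 6, 0], [-10, 1, x - 6], [-6, 0, 0]]).

Evaluating gives χ_A(x) = x^4 - 21x^3 + 162x^2 - 540x + 648 = (x - 6)^3(x - 3).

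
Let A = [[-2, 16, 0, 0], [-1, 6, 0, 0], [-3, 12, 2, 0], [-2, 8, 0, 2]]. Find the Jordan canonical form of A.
J = [[2, 1, 0, 0], [0, 2, 0, 0], [0, 0, 2, 0], [0, 0, 0, 2]]

The characteristic polynomial is det(xI - A) = (x - 2)^4, so the eigenvalues are 2 (algebraic multiplicity 4).

For λ = 2: rank(A - 2I) = 1, rank((A - 2I)^2) = 0. The eigenspace has dimension 4 - 1 = 3, so there are 3 Jordan blocks; the rank sequence gives block sizes [2, 1, 1].

Assembling the blocks gives the Jordan form J above.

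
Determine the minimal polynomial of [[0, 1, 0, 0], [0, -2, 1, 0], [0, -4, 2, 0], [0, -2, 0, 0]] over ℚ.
m_A(x) = x^3

The characteristic polynomial factors as x^4. The minimal polynomial is ∏(x - λ)^{k_λ} where k_λ is the size of the largest Jordan block at λ.

For λ = 0: rank(A) = 2, and the largest Jordan block has size 3 (the smallest k with rank(A^k) = rank(A^(k+1))).

So m_A(x) = x^3.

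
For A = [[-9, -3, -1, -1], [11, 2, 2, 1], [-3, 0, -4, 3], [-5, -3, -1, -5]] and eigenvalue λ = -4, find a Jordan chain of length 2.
v_1 = [[3, -5, -2, 3]]^T, v_2 = [[-1, 2, 0, -1]]^T

We seek v_1 ∈ ker((A + 4I)^2) \ ker(A + 4I), then set v_{i+1} = (A + 4I) v_i.

One such chain is v_1 = [[3, -5, -2, 3]]^T, v_2 = [[-1, 2, 0, -1]]^T. Check: (A + 4I) v_2 = [[0, 0, 0, 0]]^T = 0.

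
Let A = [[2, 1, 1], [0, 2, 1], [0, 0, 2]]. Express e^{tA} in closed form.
A has Jordan form J = [[2, 1, 0], [0, 2, 1], [0, 0, 2]] with A = PJP^{-1}, so e^{tA} = P e^{tJ} P^{-1}.

For a Jordan block J_k(λ), e^{tJ_k(λ)} = e^{λt} · (I + tN + t^2 N^2/2! + ... + t^{k-1} N^{k-1}/(k-1)!) where N is the nilpotent superdiagonal part.

Assembling the blocks and conjugating back gives the entries of e^{tA} as shown above.

e^{tA} = [[e^{2*t}, t*e^{2*t}, t*(t + 2)*e^{2*t}/2], [0, e^{2*t}, t*e^{2*t}], [0, 0, e^{2*t}]]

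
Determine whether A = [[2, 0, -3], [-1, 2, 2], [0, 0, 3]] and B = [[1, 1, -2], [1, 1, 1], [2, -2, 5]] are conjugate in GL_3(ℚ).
Two matrices over a field are similar if and only if they have the same invariant factors.

Both A and B have characteristic polynomial (x - 3)(x - 2)^2 and minimal polynomial (x - 3)(x - 2)^2. Computing further, both have invariant factors (x - 3)(x - 2)^2. Hence A and B are similar.

Yes.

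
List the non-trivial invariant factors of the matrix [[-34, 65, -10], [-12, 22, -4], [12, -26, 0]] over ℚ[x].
The Jordan structure of A has elementary divisors (x + 4)^2, (x + 4). Arranging the block sizes at each eigenvalue in decreasing order and taking row products gives the invariant factors.

Invariant factors (smallest first, each dividing the next): x + 4, (x + 4)^2.

Check: the last factor (x + 4)^2 is the minimal polynomial, and the product (x + 4)^3 is the characteristic polynomial.

x + 4, (x + 4)^2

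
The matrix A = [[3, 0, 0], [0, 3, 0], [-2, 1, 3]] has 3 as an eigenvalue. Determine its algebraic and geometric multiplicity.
The characteristic polynomial is (x - 3)^3, so the factor x - 3 appears with exponent 3: the algebraic multiplicity is 3.

rank(A - 3I) = 1, so the eigenspace has dimension 3 - 1 = 2: the geometric multiplicity is 2.

Since 2 < 3, A is not diagonalizable.

algebraic multiplicity 3, geometric multiplicity 2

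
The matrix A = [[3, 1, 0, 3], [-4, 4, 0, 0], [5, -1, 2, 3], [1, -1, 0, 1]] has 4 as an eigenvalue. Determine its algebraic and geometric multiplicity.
algebraic multiplicity 1, geometric multiplicity 1

The characteristic polynomial is (x - 4)(x - 2)^3, so the factor x - 4 appears with exponent 1: the algebraic multiplicity is 1.

rank(A - 4I) = 3, so the eigenspace has dimension 4 - 3 = 1: the geometric multiplicity is 1.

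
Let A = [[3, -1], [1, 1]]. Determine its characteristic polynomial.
χ_A(x) = (x - 2)^2

xI - A = [[x - 3, 1], [-1, x - 1]].

Expanding det(xI - A) along the first row:
det(xI - A) = + (x - 3)·det([[x - 1]]) - (1)·det([[-1]]).

Evaluating gives χ_A(x) = x^2 - 4x + 4 = (x - 2)^2.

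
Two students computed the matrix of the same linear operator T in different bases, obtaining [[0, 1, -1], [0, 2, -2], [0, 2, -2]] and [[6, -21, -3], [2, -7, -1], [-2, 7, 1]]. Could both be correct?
Yes.

Two matrices over a field are similar if and only if they have the same invariant factors.

Both A and B have characteristic polynomial x^3 and minimal polynomial x^2. Computing further, both have invariant factors x, x^2. Hence A and B are similar.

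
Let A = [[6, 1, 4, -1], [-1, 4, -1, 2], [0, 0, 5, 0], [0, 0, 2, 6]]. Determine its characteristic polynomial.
χ_A(x) = (x - 6)(x - 5)^3

xI - A = [[x - 6, -1, -4, 1], [1, x - 4, 1, -2], [0, 0, x - 5, 0], [0, 0, -2, x - 6]].

Expanding det(xI - A) along the first row:
det(xI - A) = + (x - 6)·det([[x - 4, 1, -2], [0, x - 5, 0], [0, -2, x - 6]]) - (-1)·det([[1, 1, -2], [0, x - 5, 0], [0, -2, x - 6]]) + (-4)·det([[1, x - 4, -2], [0, 0, 0], [0, 0, x - 6]]) - (1)·det([[1, x - 4, 1], [0, 0, x - 5], [0, 0, -2]]).

Evaluating gives χ_A(x) = x^4 - 21x^3 + 165x^2 - 575x + 750 = (x - 6)(x - 5)^3.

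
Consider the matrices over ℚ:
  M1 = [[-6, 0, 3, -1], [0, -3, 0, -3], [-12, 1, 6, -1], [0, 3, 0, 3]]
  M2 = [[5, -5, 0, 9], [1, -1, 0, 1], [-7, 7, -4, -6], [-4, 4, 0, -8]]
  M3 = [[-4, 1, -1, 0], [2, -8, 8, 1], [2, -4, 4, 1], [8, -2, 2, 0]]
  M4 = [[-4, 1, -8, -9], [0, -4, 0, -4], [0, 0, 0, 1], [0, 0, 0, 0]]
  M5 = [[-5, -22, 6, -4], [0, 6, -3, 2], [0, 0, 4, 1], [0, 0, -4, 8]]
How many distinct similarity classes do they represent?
3 classes: {M1}, {M2, M3, M4}, {M5}

Characteristic polynomials: χ_{M1} = x^4, χ_{M2} = x^2(x + 4)^2, χ_{M3} = x^2(x + 4)^2, χ_{M4} = x^2(x + 4)^2, χ_{M5} = (x - 6)^3(x + 5).

{M1}: invariant factors x^2, x^2.

{M2, M3, M4}: invariant factors x^2(x + 4)^2.

{M5}: invariant factors (x - 6)^3(x + 5).

Matrices are similar if and only if their invariant-factor lists agree; the partition into similarity classes is {M1}, {M2, M3, M4}, {M5}.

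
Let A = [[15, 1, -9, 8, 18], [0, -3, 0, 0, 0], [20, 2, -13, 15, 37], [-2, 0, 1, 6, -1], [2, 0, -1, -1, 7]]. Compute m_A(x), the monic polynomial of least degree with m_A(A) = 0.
m_A(x) = (x - 6)^3(x + 3)^2

The characteristic polynomial factors as (x - 6)^3(x + 3)^2. The minimal polynomial is ∏(x - λ)^{k_λ} where k_λ is the size of the largest Jordan block at λ.

For λ = -3: rank(A + 3I) = 4, and the largest Jordan block has size 2 (the smallest k with rank((A + 3I)^k) = rank((A + 3I)^(k+1))).
For λ = 6: rank(A - 6I) = 4, and the largest Jordan block has size 3 (the smallest k with rank((A - 6I)^k) = rank((A - 6I)^(k+1))).

So m_A(x) = (x - 6)^3(x + 3)^2.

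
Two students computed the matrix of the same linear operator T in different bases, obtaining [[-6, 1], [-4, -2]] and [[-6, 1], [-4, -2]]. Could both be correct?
Two matrices over a field are similar if and only if they have the same invariant factors.

Both A and B have characteristic polynomial (x + 4)^2 and minimal polynomial (x + 4)^2. Computing further, both have invariant factors (x + 4)^2. Hence A and B are similar.

Yes.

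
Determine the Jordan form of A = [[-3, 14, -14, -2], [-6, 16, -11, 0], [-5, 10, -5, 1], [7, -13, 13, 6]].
J = [[-1, 0, 0, 0], [0, 5, 1, 0], [0, 0, 5, 1], [0, 0, 0, 5]]

The characteristic polynomial is det(xI - A) = (x - 5)^3(x + 1), so the eigenvalues are -1 (algebraic multiplicity 1), 5 (algebraic multiplicity 3).

For λ = -1: algebraic multiplicity 1 gives one 1×1 block.

For λ = 5: rank(A - 5I) = 3, rank((A - 5I)^2) = 2, rank((A - 5I)^3) = 1. The eigenspace has dimension 4 - 3 = 1, so there is 1 Jordan block; the rank sequence gives block sizes [3].

Assembling the blocks gives the Jordan form J above.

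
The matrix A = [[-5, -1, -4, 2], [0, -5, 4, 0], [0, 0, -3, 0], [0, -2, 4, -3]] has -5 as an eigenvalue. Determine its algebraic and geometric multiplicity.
algebraic multiplicity 2, geometric multiplicity 1

The characteristic polynomial is (x + 3)^2(x + 5)^2, so the factor x + 5 appears with exponent 2: the algebraic multiplicity is 2.

rank(A + 5I) = 3, so the eigenspace has dimension 4 - 3 = 1: the geometric multiplicity is 1.

Since 1 < 2, A is not diagonalizable.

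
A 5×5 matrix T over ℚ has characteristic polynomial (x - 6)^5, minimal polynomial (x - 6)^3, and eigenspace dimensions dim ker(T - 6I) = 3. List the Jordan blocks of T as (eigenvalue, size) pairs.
Jordan blocks: (6, 3), (6, 1), (6, 1)

λ = 6: algebraic multiplicity 5 (exponent in χ_T), largest block size 3 (exponent in m_T), 3 blocks (geometric multiplicity). These force block sizes [3, 1, 1].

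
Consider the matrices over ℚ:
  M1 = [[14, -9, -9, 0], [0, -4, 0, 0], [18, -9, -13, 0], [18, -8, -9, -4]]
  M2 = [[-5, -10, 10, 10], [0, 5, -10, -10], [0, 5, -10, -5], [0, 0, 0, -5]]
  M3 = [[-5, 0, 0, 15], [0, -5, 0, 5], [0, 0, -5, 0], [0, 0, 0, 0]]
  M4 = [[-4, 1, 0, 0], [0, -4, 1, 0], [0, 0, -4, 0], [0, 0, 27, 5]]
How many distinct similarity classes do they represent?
Characteristic polynomials: χ_{M1} = (x - 5)(x + 4)^3, χ_{M2} = x(x + 5)^3, χ_{M3} = x(x + 5)^3, χ_{M4} = (x - 5)(x + 4)^3.

{M1}: invariant factors x + 4, (x - 5)(x + 4)^2.

{M2, M3}: invariant factors x + 5, x + 5, x(x + 5).

{M4}: invariant factors (x - 5)(x + 4)^3.

Matrices are similar if and only if their invariant-factor lists agree; the partition into similarity classes is {M1}, {M2, M3}, {M4}.

3 classes: {M1}, {M2, M3}, {M4}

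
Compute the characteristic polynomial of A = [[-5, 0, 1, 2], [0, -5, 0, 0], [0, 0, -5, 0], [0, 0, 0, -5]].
χ_A(x) = (x + 5)^4

xI - A = [[x + 5, 0, -1, -2], [0, x + 5, 0, 0], [0, 0, x + 5, 0], [0, 0, 0, x + 5]].

Expanding det(xI - A) along the first row:
det(xI - A) = + (x + 5)·det([[x + 5, 0, 0], [0, x + 5, 0], [0, 0, x + 5]]) - (0)·det([[0, 0, 0], [0, x + 5, 0], [0, 0, x + 5]]) + (-1)·det([[0, x + 5, 0], [0, 0, 0], [0, 0, x + 5]]) - (-2)·det([[0, x + 5, 0], [0, 0, x + 5], [0, 0, 0]]).

Evaluating gives χ_A(x) = x^4 + 20x^3 + 150x^2 + 500x + 625 = (x + 5)^4.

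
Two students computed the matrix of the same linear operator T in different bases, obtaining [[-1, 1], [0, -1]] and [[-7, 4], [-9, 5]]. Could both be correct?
Yes.

Two matrices over a field are similar if and only if they have the same invariant factors.

Both A and B have characteristic polynomial (x + 1)^2 and minimal polynomial (x + 1)^2. Computing further, both have invariant factors (x + 1)^2. Hence A and B are similar.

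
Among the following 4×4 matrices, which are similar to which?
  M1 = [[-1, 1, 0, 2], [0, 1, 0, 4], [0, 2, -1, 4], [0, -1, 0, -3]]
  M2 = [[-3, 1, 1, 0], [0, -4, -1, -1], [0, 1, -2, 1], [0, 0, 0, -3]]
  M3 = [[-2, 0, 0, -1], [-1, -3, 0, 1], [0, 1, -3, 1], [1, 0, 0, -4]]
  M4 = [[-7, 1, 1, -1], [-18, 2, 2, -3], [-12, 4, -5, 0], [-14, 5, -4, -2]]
2 classes: {M1}, {M2, M3, M4}

Characteristic polynomials: χ_{M1} = (x + 1)^4, χ_{M2} = (x + 3)^4, χ_{M3} = (x + 3)^4, χ_{M4} = (x + 3)^4.

{M1}: invariant factors x + 1, x + 1, (x + 1)^2.

{M2, M3, M4}: invariant factors (x + 3)^2, (x + 3)^2.

Matrices are similar if and only if their invariant-factor lists agree; the partition into similarity classes is {M1}, {M2, M3, M4}.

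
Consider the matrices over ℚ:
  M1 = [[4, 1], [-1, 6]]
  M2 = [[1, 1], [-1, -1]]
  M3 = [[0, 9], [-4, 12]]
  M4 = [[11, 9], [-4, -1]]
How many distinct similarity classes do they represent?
3 classes: {M1, M4}, {M2}, {M3}

Characteristic polynomials: χ_{M1} = (x - 5)^2, χ_{M2} = x^2, χ_{M3} = (x - 6)^2, χ_{M4} = (x - 5)^2.

{M1, M4}: invariant factors (x - 5)^2.

{M2}: invariant factors x^2.

{M3}: invariant factors (x - 6)^2.

Matrices are similar if and only if their invariant-factor lists agree; the partition into similarity classes is {M1, M4}, {M2}, {M3}.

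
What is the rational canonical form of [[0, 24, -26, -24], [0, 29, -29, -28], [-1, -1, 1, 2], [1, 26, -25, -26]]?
The invariant factors of A (the non-unit diagonal entries of the Smith normal form of xI - A over ℚ[x]) are (x^2 - 2x - 4)^2, each dividing the next. The characteristic polynomial is their product, (x^2 - 2x - 4)^2.

The rational canonical form is the block-diagonal matrix of companion matrices C(f_i):
R = [[0, 0, 0, -16], [1, 0, 0, -16], [0, 1, 0, 4], [0, 0, 1, 4]].

Note the characteristic polynomial does not split into linear factors over ℚ, so A has no Jordan form over ℚ; the rational canonical form exists over any field.

R = [[0, 0, 0, -16], [1, 0, 0, -16], [0, 1, 0, 4], [0, 0, 1, 4]]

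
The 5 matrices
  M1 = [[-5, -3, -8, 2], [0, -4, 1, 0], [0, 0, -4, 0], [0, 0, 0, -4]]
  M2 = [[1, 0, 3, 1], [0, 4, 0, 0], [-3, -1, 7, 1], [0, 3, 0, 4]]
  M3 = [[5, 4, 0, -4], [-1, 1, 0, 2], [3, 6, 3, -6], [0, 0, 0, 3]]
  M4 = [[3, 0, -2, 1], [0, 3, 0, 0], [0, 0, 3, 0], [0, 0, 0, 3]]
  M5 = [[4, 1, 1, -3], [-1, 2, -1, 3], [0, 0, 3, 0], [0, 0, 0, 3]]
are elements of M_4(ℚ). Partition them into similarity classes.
3 classes: {M1}, {M2}, {M3, M4, M5}

Characteristic polynomials: χ_{M1} = (x + 4)^3(x + 5), χ_{M2} = (x - 4)^4, χ_{M3} = (x - 3)^4, χ_{M4} = (x - 3)^4, χ_{M5} = (x - 3)^4.

{M1}: invariant factors x + 4, (x + 4)^2(x + 5).

{M2}: invariant factors (x - 4)^2, (x - 4)^2.

{M3, M4, M5}: invariant factors x - 3, x - 3, (x - 3)^2.

Matrices are similar if and only if their invariant-factor lists agree; the partition into similarity classes is {M1}, {M2}, {M3, M4, M5}.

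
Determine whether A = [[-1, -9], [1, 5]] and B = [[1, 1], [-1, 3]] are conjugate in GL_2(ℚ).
Yes.

Two matrices over a field are similar if and only if they have the same invariant factors.

Both A and B have characteristic polynomial (x - 2)^2 and minimal polynomial (x - 2)^2. Computing further, both have invariant factors (x - 2)^2. Hence A and B are similar.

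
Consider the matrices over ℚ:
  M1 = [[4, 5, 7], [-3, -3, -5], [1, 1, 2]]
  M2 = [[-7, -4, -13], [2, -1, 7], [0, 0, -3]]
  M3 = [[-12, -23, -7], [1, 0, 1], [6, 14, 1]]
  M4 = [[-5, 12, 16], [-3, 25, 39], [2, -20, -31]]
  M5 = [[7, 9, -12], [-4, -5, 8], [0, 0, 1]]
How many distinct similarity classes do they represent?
Characteristic polynomials: χ_{M1} = (x - 1)^3, χ_{M2} = (x + 3)^2(x + 5), χ_{M3} = (x + 3)^2(x + 5), χ_{M4} = (x + 3)^2(x + 5), χ_{M5} = (x - 1)^3.

{M1}: invariant factors (x - 1)^3.

{M2, M3, M4}: invariant factors (x + 3)^2(x + 5).

{M5}: invariant factors x - 1, (x - 1)^2.

Matrices are similar if and only if their invariant-factor lists agree; the partition into similarity classes is {M1}, {M2, M3, M4}, {M5}.

3 classes: {M1}, {M2, M3, M4}, {M5}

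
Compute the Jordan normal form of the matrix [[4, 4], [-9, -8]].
J = [[-2, 1], [0, -2]]

The characteristic polynomial is det(xI - A) = (x + 2)^2, so the eigenvalues are -2 (algebraic multiplicity 2).

For λ = -2: rank(A + 2I) = 1, rank((A + 2I)^2) = 0. The eigenspace has dimension 2 - 1 = 1, so there is 1 Jordan block; the rank sequence gives block sizes [2].

Assembling the blocks gives the Jordan form J above.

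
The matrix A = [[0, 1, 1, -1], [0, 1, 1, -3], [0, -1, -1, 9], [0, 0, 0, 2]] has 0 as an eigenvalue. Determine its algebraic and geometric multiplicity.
The characteristic polynomial is x^3(x - 2), so the factor x appears with exponent 3: the algebraic multiplicity is 3.

rank(A) = 2, so the eigenspace has dimension 4 - 2 = 2: the geometric multiplicity is 2.

Since 2 < 3, A is not diagonalizable.

algebraic multiplicity 3, geometric multiplicity 2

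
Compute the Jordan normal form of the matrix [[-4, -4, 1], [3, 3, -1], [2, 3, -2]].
J = [[-1, 1, 0], [0, -1, 1], [0, 0, -1]]

The characteristic polynomial is det(xI - A) = (x + 1)^3, so the eigenvalues are -1 (algebraic multiplicity 3).

For λ = -1: rank(A + I) = 2, rank((A + I)^2) = 1, rank((A + I)^3) = 0. The eigenspace has dimension 3 - 2 = 1, so there is 1 Jordan block; the rank sequence gives block sizes [3].

Assembling the blocks gives the Jordan form J above.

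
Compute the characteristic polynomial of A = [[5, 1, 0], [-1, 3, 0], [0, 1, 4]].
xI - A = [[x - 5, -1, 0], [1, x - 3, 0], [0, -1, x - 4]].

Expanding det(xI - A) along the first row:
det(xI - A) = + (x - 5)·det([[x - 3, 0], [-1, x - 4]]) - (-1)·det([[1, 0], [0, x - 4]]) + (0)·det([[1, x - 3], [0, -1]]).

Evaluating gives χ_A(x) = x^3 - 12x^2 + 48x - 64 = (x - 4)^3.

χ_A(x) = (x - 4)^3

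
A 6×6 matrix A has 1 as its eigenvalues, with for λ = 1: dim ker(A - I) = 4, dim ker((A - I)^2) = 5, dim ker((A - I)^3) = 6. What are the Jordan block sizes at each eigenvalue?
Jordan blocks: (1, 3), (1, 1), (1, 1), (1, 1)

λ = 1: successive nullity increments [4, 1, 1] count blocks of size ≥ k; block sizes are [3, 1, 1, 1].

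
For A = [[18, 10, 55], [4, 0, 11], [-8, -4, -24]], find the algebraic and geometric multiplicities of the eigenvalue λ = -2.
The characteristic polynomial is (x + 2)^3, so the factor x + 2 appears with exponent 3: the algebraic multiplicity is 3.

rank(A + 2I) = 1, so the eigenspace has dimension 3 - 1 = 2: the geometric multiplicity is 2.

Since 2 < 3, A is not diagonalizable.

algebraic multiplicity 3, geometric multiplicity 2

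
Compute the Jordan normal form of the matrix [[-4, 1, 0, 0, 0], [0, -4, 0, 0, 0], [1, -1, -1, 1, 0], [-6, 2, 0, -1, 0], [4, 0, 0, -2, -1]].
J = [[-4, 1, 0, 0, 0], [0, -4, 0, 0, 0], [0, 0, -1, 1, 0], [0, 0, 0, -1, 0], [0, 0, 0, 0, -1]]

The characteristic polynomial is det(xI - A) = (x + 1)^3(x + 4)^2, so the eigenvalues are -4 (algebraic multiplicity 2), -1 (algebraic multiplicity 3).

For λ = -4: rank(A + 4I) = 4, rank((A + 4I)^2) = 3. The eigenspace has dimension 5 - 4 = 1, so there is 1 Jordan block; the rank sequence gives block sizes [2].

For λ = -1: rank(A + I) = 3, rank((A + I)^2) = 2. The eigenspace has dimension 5 - 3 = 2, so there are 2 Jordan blocks; the rank sequence gives block sizes [2, 1].

Assembling the blocks gives the Jordan form J above.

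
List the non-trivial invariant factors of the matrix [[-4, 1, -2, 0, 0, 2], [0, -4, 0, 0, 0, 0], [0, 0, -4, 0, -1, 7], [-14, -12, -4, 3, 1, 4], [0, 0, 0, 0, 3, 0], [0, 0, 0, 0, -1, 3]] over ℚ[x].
(x - 3)(x + 4), (x - 3)^2(x + 4)^2

The Jordan structure of A has elementary divisors (x + 4)^2, (x + 4), (x - 3)^2, (x - 3). Arranging the block sizes at each eigenvalue in decreasing order and taking row products gives the invariant factors.

Invariant factors (smallest first, each dividing the next): (x - 3)(x + 4), (x - 3)^2(x + 4)^2.

Check: the last factor (x - 3)^2(x + 4)^2 is the minimal polynomial, and the product (x - 3)^3(x + 4)^3 is the characteristic polynomial.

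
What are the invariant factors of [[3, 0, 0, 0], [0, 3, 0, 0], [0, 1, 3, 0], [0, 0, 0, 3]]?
The Jordan structure of A has elementary divisors (x - 3)^2, (x - 3), (x - 3). Arranging the block sizes at each eigenvalue in decreasing order and taking row products gives the invariant factors.

Invariant factors (smallest first, each dividing the next): x - 3, x - 3, (x - 3)^2.

Check: the last factor (x - 3)^2 is the minimal polynomial, and the product (x - 3)^4 is the characteristic polynomial.

x - 3, x - 3, (x - 3)^2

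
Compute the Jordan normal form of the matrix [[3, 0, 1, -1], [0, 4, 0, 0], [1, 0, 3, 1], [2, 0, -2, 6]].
The characteristic polynomial is det(xI - A) = (x - 4)^4, so the eigenvalues are 4 (algebraic multiplicity 4).

For λ = 4: rank(A - 4I) = 1, rank((A - 4I)^2) = 0. The eigenspace has dimension 4 - 1 = 3, so there are 3 Jordan blocks; the rank sequence gives block sizes [2, 1, 1].

Assembling the blocks gives the Jordan form J above.

J = [[4, 1, 0, 0], [0, 4, 0, 0], [0, 0, 4, 0], [0, 0, 0, 4]]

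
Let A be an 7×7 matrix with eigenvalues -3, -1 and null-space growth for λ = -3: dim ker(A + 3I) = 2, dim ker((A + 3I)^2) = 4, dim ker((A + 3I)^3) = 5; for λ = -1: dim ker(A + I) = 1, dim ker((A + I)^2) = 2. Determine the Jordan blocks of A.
Jordan blocks: (-3, 3), (-3, 2), (-1, 2)

λ = -3: successive nullity increments [2, 2, 1] count blocks of size ≥ k; block sizes are [3, 2].
λ = -1: successive nullity increments [1, 1] count blocks of size ≥ k; block sizes are [2].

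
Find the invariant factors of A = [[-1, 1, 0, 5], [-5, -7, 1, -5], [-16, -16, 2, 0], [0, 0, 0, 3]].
The Jordan structure of A has elementary divisors (x + 2)^3, (x - 3). Arranging the block sizes at each eigenvalue in decreasing order and taking row products gives the invariant factors.

Invariant factors (smallest first, each dividing the next): (x - 3)(x + 2)^3.

Check: the last factor (x - 3)(x + 2)^3 is the minimal polynomial, and the product (x - 3)(x + 2)^3 is the characteristic polynomial.

(x - 3)(x + 2)^3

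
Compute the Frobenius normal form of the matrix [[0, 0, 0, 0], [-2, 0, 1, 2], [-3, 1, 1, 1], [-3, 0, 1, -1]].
The invariant factors of A (the non-unit diagonal entries of the Smith normal form of xI - A over ℚ[x]) are x(x^3 - 3x - 3), each dividing the next. The characteristic polynomial is their product, x(x^3 - 3x - 3).

The rational canonical form is the block-diagonal matrix of companion matrices C(f_i):
R = [[0, 0, 0, 0], [1, 0, 0, 3], [0, 1, 0, 3], [0, 0, 1, 0]].

Note the characteristic polynomial does not split into linear factors over ℚ, so A has no Jordan form over ℚ; the rational canonical form exists over any field.

R = [[0, 0, 0, 0], [1, 0, 0, 3], [0, 1, 0, 3], [0, 0, 1, 0]]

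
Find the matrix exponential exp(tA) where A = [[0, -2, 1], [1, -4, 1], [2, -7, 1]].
A has Jordan form J = [[-1, 1, 0], [0, -1, 1], [0, 0, -1]] with A = PJP^{-1}, so e^{tA} = P e^{tJ} P^{-1}.

For a Jordan block J_k(λ), e^{tJ_k(λ)} = e^{λt} · (I + tN + t^2 N^2/2! + ... + t^{k-1} N^{k-1}/(k-1)!) where N is the nilpotent superdiagonal part.

Assembling the blocks and conjugating back gives the entries of e^{tA} as shown above.

e^{tA} = [[(t^2/2 + t + 1)*e^{-t}, t*(-3*t - 4)*e^{-t}/2, t*(t + 2)*e^{-t}/2], [t*e^{-t}, (1 - 3*t)*e^{-t}, t*e^{-t}], [t*(4 - t)*e^{-t}/2, t*(3*t - 14)*e^{-t}/2, (-t^2 + 4*t + 2)*e^{-t}/2]]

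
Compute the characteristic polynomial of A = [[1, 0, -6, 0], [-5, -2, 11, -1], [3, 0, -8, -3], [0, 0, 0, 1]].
xI - A = [[x - 1, 0, 6, 0], [5, x + 2, -11, 1], [-3, 0, x + 8, 3], [0, 0, 0, x - 1]].

Expanding det(xI - A) along the first row:
det(xI - A) = + (x - 1)·det([[x + 2, -11, 1], [0, x + 8, 3], [0, 0, x - 1]]) - (0)·det([[5, -11, 1], [-3, x + 8, 3], [0, 0, x - 1]]) + (6)·det([[5, x + 2, 1], [-3, 0, 3], [0, 0, x - 1]]) - (0)·det([[5, x + 2, -11], [-3, 0, x + 8], [0, 0, 0]]).

Evaluating gives χ_A(x) = x^4 + 8x^3 + 15x^2 - 4x - 20 = (x - 1)(x + 2)^2(x + 5).

χ_A(x) = (x - 1)(x + 2)^2(x + 5)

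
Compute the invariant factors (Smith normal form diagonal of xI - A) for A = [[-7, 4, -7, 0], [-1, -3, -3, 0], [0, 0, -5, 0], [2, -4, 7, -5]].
x + 5, (x + 5)^3

The Jordan structure of A has elementary divisors (x + 5)^3, (x + 5). Arranging the block sizes at each eigenvalue in decreasing order and taking row products gives the invariant factors.

Invariant factors (smallest first, each dividing the next): x + 5, (x + 5)^3.

Check: the last factor (x + 5)^3 is the minimal polynomial, and the product (x + 5)^4 is the characteristic polynomial.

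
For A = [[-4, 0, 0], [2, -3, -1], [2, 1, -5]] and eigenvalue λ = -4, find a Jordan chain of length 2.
v_1 = [[-1, 3, 0]]^T, v_2 = [[0, 1, 1]]^T

We seek v_1 ∈ ker((A + 4I)^2) \ ker(A + 4I), then set v_{i+1} = (A + 4I) v_i.

One such chain is v_1 = [[-1, 3, 0]]^T, v_2 = [[0, 1, 1]]^T. Check: (A + 4I) v_2 = [[0, 0, 0]]^T = 0.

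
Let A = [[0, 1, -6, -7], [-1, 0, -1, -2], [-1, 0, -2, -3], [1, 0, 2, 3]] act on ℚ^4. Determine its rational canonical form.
The invariant factors of A (the non-unit diagonal entries of the Smith normal form of xI - A over ℚ[x]) are x^2(x^2 - x + 2), each dividing the next. The characteristic polynomial is their product, x^2(x^2 - x + 2).

The rational canonical form is the block-diagonal matrix of companion matrices C(f_i):
R = [[0, 0, 0, 0], [1, 0, 0, 0], [0, 1, 0, -2], [0, 0, 1, 1]].

Note the characteristic polynomial does not split into linear factors over ℚ, so A has no Jordan form over ℚ; the rational canonical form exists over any field.

R = [[0, 0, 0, 0], [1, 0, 0, 0], [0, 1, 0, -2], [0, 0, 1, 1]]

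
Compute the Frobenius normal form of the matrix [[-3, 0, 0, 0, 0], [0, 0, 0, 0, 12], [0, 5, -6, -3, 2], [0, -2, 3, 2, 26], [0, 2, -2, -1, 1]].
R = [[-3, 0, 0, 0, 0], [0, 0, 0, 0, -12], [0, 1, 0, 0, -1], [0, 0, 1, 0, 1], [0, 0, 0, 1, -3]]

The invariant factors of A (the non-unit diagonal entries of the Smith normal form of xI - A over ℚ[x]) are x + 3, (x + 3)(x^3 - x + 4), each dividing the next. The characteristic polynomial is their product, (x + 3)^2(x^3 - x + 4).

The rational canonical form is the block-diagonal matrix of companion matrices C(f_i):
R = [[-3, 0, 0, 0, 0], [0, 0, 0, 0, -12], [0, 1, 0, 0, -1], [0, 0, 1, 0, 1], [0, 0, 0, 1, -3]].

Note the characteristic polynomial does not split into linear factors over ℚ, so A has no Jordan form over ℚ; the rational canonical form exists over any field.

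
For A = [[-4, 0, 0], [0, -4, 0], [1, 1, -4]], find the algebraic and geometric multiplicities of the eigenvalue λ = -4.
The characteristic polynomial is (x + 4)^3, so the factor x + 4 appears with exponent 3: the algebraic multiplicity is 3.

rank(A + 4I) = 1, so the eigenspace has dimension 3 - 1 = 2: the geometric multiplicity is 2.

Since 2 < 3, A is not diagonalizable.

algebraic multiplicity 3, geometric multiplicity 2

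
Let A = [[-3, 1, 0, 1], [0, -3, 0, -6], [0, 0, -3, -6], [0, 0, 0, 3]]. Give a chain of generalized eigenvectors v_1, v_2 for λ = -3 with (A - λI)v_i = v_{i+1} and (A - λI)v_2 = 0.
We seek v_1 ∈ ker((A + 3I)^2) \ ker(A + 3I), then set v_{i+1} = (A + 3I) v_i.

One such chain is v_1 = [[-1, 1, 1, 0]]^T, v_2 = [[1, 0, 0, 0]]^T. Check: (A + 3I) v_2 = [[0, 0, 0, 0]]^T = 0.

v_1 = [[-1, 1, 1, 0]]^T, v_2 = [[1, 0, 0, 0]]^T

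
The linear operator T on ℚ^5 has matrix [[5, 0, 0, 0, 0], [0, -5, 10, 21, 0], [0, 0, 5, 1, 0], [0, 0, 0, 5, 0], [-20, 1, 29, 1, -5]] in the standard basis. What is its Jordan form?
J = [[-5, 1, 0, 0, 0], [0, -5, 0, 0, 0], [0, 0, 5, 1, 0], [0, 0, 0, 5, 0], [0, 0, 0, 0, 5]]

The characteristic polynomial is det(xI - A) = (x - 5)^3(x + 5)^2, so the eigenvalues are -5 (algebraic multiplicity 2), 5 (algebraic multiplicity 3).

For λ = -5: rank(A + 5I) = 4, rank((A + 5I)^2) = 3. The eigenspace has dimension 5 - 4 = 1, so there is 1 Jordan block; the rank sequence gives block sizes [2].

For λ = 5: rank(A - 5I) = 3, rank((A - 5I)^2) = 2. The eigenspace has dimension 5 - 3 = 2, so there are 2 Jordan blocks; the rank sequence gives block sizes [2, 1].

Assembling the blocks gives the Jordan form J above.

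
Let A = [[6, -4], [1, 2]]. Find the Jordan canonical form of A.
J = [[4, 1], [0, 4]]

The characteristic polynomial is det(xI - A) = (x - 4)^2, so the eigenvalues are 4 (algebraic multiplicity 2).

For λ = 4: rank(A - 4I) = 1, rank((A - 4I)^2) = 0. The eigenspace has dimension 2 - 1 = 1, so there is 1 Jordan block; the rank sequence gives block sizes [2].

Assembling the blocks gives the Jordan form J above.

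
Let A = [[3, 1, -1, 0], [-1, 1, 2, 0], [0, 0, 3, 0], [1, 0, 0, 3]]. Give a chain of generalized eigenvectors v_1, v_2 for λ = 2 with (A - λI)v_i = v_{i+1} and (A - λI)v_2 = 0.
We seek v_1 ∈ ker((A - 2I)^2) \ ker(A - 2I), then set v_{i+1} = (A - 2I) v_i.

One such chain is v_1 = [[0, 1, 0, -1]]^T, v_2 = [[1, -1, 0, -1]]^T. Check: (A - 2I) v_2 = [[0, 0, 0, 0]]^T = 0.

v_1 = [[0, 1, 0, -1]]^T, v_2 = [[1, -1, 0, -1]]^T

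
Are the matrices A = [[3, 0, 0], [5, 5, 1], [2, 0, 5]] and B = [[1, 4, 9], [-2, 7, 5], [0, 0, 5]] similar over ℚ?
Yes.

Two matrices over a field are similar if and only if they have the same invariant factors.

Both A and B have characteristic polynomial (x - 5)^2(x - 3) and minimal polynomial (x - 5)^2(x - 3). Computing further, both have invariant factors (x - 5)^2(x - 3). Hence A and B are similar.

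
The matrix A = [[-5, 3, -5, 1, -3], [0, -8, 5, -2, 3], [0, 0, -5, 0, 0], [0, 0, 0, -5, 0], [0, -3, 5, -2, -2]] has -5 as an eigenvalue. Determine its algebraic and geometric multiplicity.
algebraic multiplicity 5, geometric multiplicity 3

The characteristic polynomial is (x + 5)^5, so the factor x + 5 appears with exponent 5: the algebraic multiplicity is 5.

rank(A + 5I) = 2, so the eigenspace has dimension 5 - 2 = 3: the geometric multiplicity is 3.

Since 3 < 5, A is not diagonalizable.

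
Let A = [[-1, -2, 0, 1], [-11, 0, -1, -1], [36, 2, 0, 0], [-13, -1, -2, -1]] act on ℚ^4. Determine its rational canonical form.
R = [[0, 0, 0, -16], [1, 0, 0, 8], [0, 1, 0, 7], [0, 0, 1, -2]]

The invariant factors of A (the non-unit diagonal entries of the Smith normal form of xI - A over ℚ[x]) are (x^2 + x - 4)^2, each dividing the next. The characteristic polynomial is their product, (x^2 + x - 4)^2.

The rational canonical form is the block-diagonal matrix of companion matrices C(f_i):
R = [[0, 0, 0, -16], [1, 0, 0, 8], [0, 1, 0, 7], [0, 0, 1, -2]].

Note the characteristic polynomial does not split into linear factors over ℚ, so A has no Jordan form over ℚ; the rational canonical form exists over any field.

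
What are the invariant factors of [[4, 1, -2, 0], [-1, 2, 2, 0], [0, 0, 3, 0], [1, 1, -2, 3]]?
x - 3, x - 3, (x - 3)^2

The Jordan structure of A has elementary divisors (x - 3)^2, (x - 3), (x - 3). Arranging the block sizes at each eigenvalue in decreasing order and taking row products gives the invariant factors.

Invariant factors (smallest first, each dividing the next): x - 3, x - 3, (x - 3)^2.

Check: the last factor (x - 3)^2 is the minimal polynomial, and the product (x - 3)^4 is the characteristic polynomial.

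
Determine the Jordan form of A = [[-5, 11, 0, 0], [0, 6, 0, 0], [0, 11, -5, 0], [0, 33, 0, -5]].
The characteristic polynomial is det(xI - A) = (x - 6)(x + 5)^3, so the eigenvalues are -5 (algebraic multiplicity 3), 6 (algebraic multiplicity 1).

For λ = -5: rank(A + 5I) = 1. The eigenspace has dimension 4 - 1 = 3, so there are 3 Jordan blocks; the rank sequence gives block sizes [1, 1, 1].

For λ = 6: algebraic multiplicity 1 gives one 1×1 block.

Assembling the blocks gives the Jordan form J above.

J = [[-5, 0, 0, 0], [0, -5, 0, 0], [0, 0, -5, 0], [0, 0, 0, 6]]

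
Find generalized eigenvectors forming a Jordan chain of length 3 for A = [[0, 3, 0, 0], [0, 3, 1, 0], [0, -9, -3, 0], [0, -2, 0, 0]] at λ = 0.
We seek v_1 ∈ ker(A^3) \ ker(A^2), then set v_{i+1} = A v_i.

One such chain is v_1 = [[0, 0, 1, 0]]^T, v_2 = [[0, 1, -3, 0]]^T, v_3 = [[3, 0, 0, -2]]^T. Check: A v_3 = [[0, 0, 0, 0]]^T = 0.

v_1 = [[0, 0, 1, 0]]^T, v_2 = [[0, 1, -3, 0]]^T, v_3 = [[3, 0, 0, -2]]^T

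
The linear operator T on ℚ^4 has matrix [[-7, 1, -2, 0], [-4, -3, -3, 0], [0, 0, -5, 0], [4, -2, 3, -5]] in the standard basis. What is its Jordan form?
The characteristic polynomial is det(xI - A) = (x + 5)^4, so the eigenvalues are -5 (algebraic multiplicity 4).

For λ = -5: rank(A + 5I) = 2, rank((A + 5I)^2) = 1, rank((A + 5I)^3) = 0. The eigenspace has dimension 4 - 2 = 2, so there are 2 Jordan blocks; the rank sequence gives block sizes [3, 1].

Assembling the blocks gives the Jordan form J above.

J = [[-5, 1, 0, 0], [0, -5, 1, 0], [0, 0, -5, 0], [0, 0, 0, -5]]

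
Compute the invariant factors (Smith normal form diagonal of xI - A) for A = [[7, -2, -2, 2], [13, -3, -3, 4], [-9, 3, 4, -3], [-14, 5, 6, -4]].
x - 1, (x - 1)^3

The Jordan structure of A has elementary divisors (x - 1)^3, (x - 1). Arranging the block sizes at each eigenvalue in decreasing order and taking row products gives the invariant factors.

Invariant factors (smallest first, each dividing the next): x - 1, (x - 1)^3.

Check: the last factor (x - 1)^3 is the minimal polynomial, and the product (x - 1)^4 is the characteristic polynomial.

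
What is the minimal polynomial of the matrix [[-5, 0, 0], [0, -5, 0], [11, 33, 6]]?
m_A(x) = (x - 6)(x + 5)

The characteristic polynomial factors as (x - 6)(x + 5)^2. The minimal polynomial is ∏(x - λ)^{k_λ} where k_λ is the size of the largest Jordan block at λ.

For λ = -5: rank(A + 5I) = 1, and the largest Jordan block has size 1 (the smallest k with rank((A + 5I)^k) = rank((A + 5I)^(k+1))).
For λ = 6: rank(A - 6I) = 2, and the largest Jordan block has size 1 (the smallest k with rank((A - 6I)^k) = rank((A - 6I)^(k+1))).

So m_A(x) = (x - 6)(x + 5).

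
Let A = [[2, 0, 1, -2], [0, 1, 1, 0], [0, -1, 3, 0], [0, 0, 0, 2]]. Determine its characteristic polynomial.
χ_A(x) = (x - 2)^4

xI - A = [[x - 2, 0, -1, 2], [0, x - 1, -1, 0], [0, 1, x - 3, 0], [0, 0, 0, x - 2]].

Expanding det(xI - A) along the first row:
det(xI - A) = + (x - 2)·det([[x - 1, -1, 0], [1, x - 3, 0], [0, 0, x - 2]]) - (0)·det([[0, -1, 0], [0, x - 3, 0], [0, 0, x - 2]]) + (-1)·det([[0, x - 1, 0], [0, 1, 0], [0, 0, x - 2]]) - (2)·det([[0, x - 1, -1], [0, 1, x - 3], [0, 0, 0]]).

Evaluating gives χ_A(x) = x^4 - 8x^3 + 24x^2 - 32x + 16 = (x - 2)^4.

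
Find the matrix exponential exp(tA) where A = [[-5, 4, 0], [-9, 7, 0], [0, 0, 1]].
A has Jordan form J = [[1, 1, 0], [0, 1, 0], [0, 0, 1]] with A = PJP^{-1}, so e^{tA} = P e^{tJ} P^{-1}.

For a Jordan block J_k(λ), e^{tJ_k(λ)} = e^{λt} · (I + tN + t^2 N^2/2! + ... + t^{k-1} N^{k-1}/(k-1)!) where N is the nilpotent superdiagonal part.

Assembling the blocks and conjugating back gives the entries of e^{tA} as shown above.

e^{tA} = [[(1 - 6*t)*e^{t}, 4*t*e^{t}, 0], [-9*t*e^{t}, (6*t + 1)*e^{t}, 0], [0, 0, e^{t}]]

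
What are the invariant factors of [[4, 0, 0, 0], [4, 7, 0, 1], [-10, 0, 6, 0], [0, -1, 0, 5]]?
The Jordan structure of A has elementary divisors (x - 4), (x - 6)^2, (x - 6). Arranging the block sizes at each eigenvalue in decreasing order and taking row products gives the invariant factors.

Invariant factors (smallest first, each dividing the next): x - 6, (x - 6)^2(x - 4).

Check: the last factor (x - 6)^2(x - 4) is the minimal polynomial, and the product (x - 6)^3(x - 4) is the characteristic polynomial.

x - 6, (x - 6)^2(x - 4)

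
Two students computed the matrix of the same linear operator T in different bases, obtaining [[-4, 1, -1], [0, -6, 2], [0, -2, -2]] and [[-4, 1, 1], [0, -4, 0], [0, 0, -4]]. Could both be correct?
Two matrices over a field are similar if and only if they have the same invariant factors.

Both A and B have characteristic polynomial (x + 4)^3 and minimal polynomial (x + 4)^2. Computing further, both have invariant factors x + 4, (x + 4)^2. Hence A and B are similar.

Yes.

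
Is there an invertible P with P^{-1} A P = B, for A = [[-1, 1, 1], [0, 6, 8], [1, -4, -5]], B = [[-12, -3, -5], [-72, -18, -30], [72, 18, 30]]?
No.

Both have characteristic polynomial x^3, but the minimal polynomial of A is x^3 while the minimal polynomial of B is x^2. The minimal polynomial is a similarity invariant, so A and B are not similar.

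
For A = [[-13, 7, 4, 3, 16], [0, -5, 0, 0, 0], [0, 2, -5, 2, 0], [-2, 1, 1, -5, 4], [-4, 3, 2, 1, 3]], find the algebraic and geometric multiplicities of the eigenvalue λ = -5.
The characteristic polynomial is (x + 5)^5, so the factor x + 5 appears with exponent 5: the algebraic multiplicity is 5.

rank(A + 5I) = 2, so the eigenspace has dimension 5 - 2 = 3: the geometric multiplicity is 3.

Since 3 < 5, A is not diagonalizable.

algebraic multiplicity 5, geometric multiplicity 3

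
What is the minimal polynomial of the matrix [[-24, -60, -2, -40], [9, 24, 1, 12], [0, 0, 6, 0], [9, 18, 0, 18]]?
The characteristic polynomial factors as (x - 6)^4. The minimal polynomial is ∏(x - λ)^{k_λ} where k_λ is the size of the largest Jordan block at λ.

For λ = 6: rank(A - 6I) = 2, and the largest Jordan block has size 2 (the smallest k with rank((A - 6I)^k) = rank((A - 6I)^(k+1))).

So m_A(x) = (x - 6)^2.

m_A(x) = (x - 6)^2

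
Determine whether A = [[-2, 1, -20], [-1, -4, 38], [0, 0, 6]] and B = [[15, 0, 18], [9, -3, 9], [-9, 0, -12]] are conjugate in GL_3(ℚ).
Both have characteristic polynomial (x - 6)(x + 3)^2, but the minimal polynomial of A is (x - 6)(x + 3)^2 while the minimal polynomial of B is (x - 6)(x + 3). The minimal polynomial is a similarity invariant, so A and B are not similar.

No.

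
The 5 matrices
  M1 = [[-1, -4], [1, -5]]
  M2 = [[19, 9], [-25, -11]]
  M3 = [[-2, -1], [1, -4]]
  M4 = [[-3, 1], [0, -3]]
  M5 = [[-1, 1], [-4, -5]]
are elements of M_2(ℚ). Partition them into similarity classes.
Characteristic polynomials: χ_{M1} = (x + 3)^2, χ_{M2} = (x - 4)^2, χ_{M3} = (x + 3)^2, χ_{M4} = (x + 3)^2, χ_{M5} = (x + 3)^2.

{M1, M3, M4, M5}: invariant factors (x + 3)^2.

{M2}: invariant factors (x - 4)^2.

Matrices are similar if and only if their invariant-factor lists agree; the partition into similarity classes is {M1, M3, M4, M5}, {M2}.

2 classes: {M1, M3, M4, M5}, {M2}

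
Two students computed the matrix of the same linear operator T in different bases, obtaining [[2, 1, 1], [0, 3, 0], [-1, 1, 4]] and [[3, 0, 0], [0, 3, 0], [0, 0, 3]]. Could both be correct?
No.

Both have characteristic polynomial (x - 3)^3, but the minimal polynomial of A is (x - 3)^2 while the minimal polynomial of B is x - 3. The minimal polynomial is a similarity invariant, so A and B are not similar.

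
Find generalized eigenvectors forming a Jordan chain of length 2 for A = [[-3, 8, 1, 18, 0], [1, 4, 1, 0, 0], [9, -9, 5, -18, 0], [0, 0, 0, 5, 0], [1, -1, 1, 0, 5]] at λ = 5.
v_1 = [[4, 0, -3, 2, 0]]^T, v_2 = [[1, 1, 0, 0, 1]]^T

We seek v_1 ∈ ker((A - 5I)^2) \ ker(A - 5I), then set v_{i+1} = (A - 5I) v_i.

One such chain is v_1 = [[4, 0, -3, 2, 0]]^T, v_2 = [[1, 1, 0, 0, 1]]^T. Check: (A - 5I) v_2 = [[0, 0, 0, 0, 0]]^T = 0.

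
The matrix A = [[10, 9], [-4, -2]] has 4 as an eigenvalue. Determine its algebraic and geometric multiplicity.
algebraic multiplicity 2, geometric multiplicity 1

The characteristic polynomial is (x - 4)^2, so the factor x - 4 appears with exponent 2: the algebraic multiplicity is 2.

rank(A - 4I) = 1, so the eigenspace has dimension 2 - 1 = 1: the geometric multiplicity is 1.

Since 1 < 2, A is not diagonalizable.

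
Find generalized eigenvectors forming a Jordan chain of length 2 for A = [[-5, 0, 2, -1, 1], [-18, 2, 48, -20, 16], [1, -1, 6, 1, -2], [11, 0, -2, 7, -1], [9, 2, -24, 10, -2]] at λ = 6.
We seek v_1 ∈ ker((A - 6I)^2) \ ker(A - 6I), then set v_{i+1} = (A - 6I) v_i.

One such chain is v_1 = [[0, -2, 0, 1, 1]]^T, v_2 = [[0, 4, 1, 0, -2]]^T. Check: (A - 6I) v_2 = [[0, 0, 0, 0, 0]]^T = 0.

v_1 = [[0, -2, 0, 1, 1]]^T, v_2 = [[0, 4, 1, 0, -2]]^T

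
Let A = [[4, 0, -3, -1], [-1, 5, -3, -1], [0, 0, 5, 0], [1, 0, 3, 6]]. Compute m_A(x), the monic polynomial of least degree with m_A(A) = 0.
m_A(x) = (x - 5)^2

The characteristic polynomial factors as (x - 5)^4. The minimal polynomial is ∏(x - λ)^{k_λ} where k_λ is the size of the largest Jordan block at λ.

For λ = 5: rank(A - 5I) = 1, and the largest Jordan block has size 2 (the smallest k with rank((A - 5I)^k) = rank((A - 5I)^(k+1))).

So m_A(x) = (x - 5)^2.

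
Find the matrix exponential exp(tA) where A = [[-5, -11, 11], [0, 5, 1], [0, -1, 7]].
A has Jordan form J = [[-5, 0, 0], [0, 6, 1], [0, 0, 6]] with A = PJP^{-1}, so e^{tA} = P e^{tJ} P^{-1}.

For a Jordan block J_k(λ), e^{tJ_k(λ)} = e^{λt} · (I + tN + t^2 N^2/2! + ... + t^{k-1} N^{k-1}/(k-1)!) where N is the nilpotent superdiagonal part.

Assembling the blocks and conjugating back gives the entries of e^{tA} as shown above.

e^{tA} = [[e^{-5*t}, (1 - e^{11*t})*e^{-5*t}, (e^{11*t} - 1)*e^{-5*t}], [0, (1 - t)*e^{6*t}, t*e^{6*t}], [0, -t*e^{6*t}, (t + 1)*e^{6*t}]]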